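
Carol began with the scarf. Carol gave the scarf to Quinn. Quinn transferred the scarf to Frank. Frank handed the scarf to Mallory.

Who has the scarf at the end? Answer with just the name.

Tracking the scarf through each event:
Start: Carol has the scarf.
After event 1: Quinn has the scarf.
After event 2: Frank has the scarf.
After event 3: Mallory has the scarf.

Answer: Mallory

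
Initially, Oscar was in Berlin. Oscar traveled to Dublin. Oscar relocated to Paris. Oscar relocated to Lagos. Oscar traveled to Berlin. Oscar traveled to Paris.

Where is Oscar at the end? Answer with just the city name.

Answer: Paris

Derivation:
Tracking Oscar's location:
Start: Oscar is in Berlin.
After move 1: Berlin -> Dublin. Oscar is in Dublin.
After move 2: Dublin -> Paris. Oscar is in Paris.
After move 3: Paris -> Lagos. Oscar is in Lagos.
After move 4: Lagos -> Berlin. Oscar is in Berlin.
After move 5: Berlin -> Paris. Oscar is in Paris.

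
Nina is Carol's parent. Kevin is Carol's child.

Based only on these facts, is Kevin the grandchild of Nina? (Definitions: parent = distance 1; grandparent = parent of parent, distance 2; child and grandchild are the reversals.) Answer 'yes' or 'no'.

Reconstructing the parent chain from the given facts:
  Nina -> Carol -> Kevin
(each arrow means 'parent of the next')
Positions in the chain (0 = top):
  position of Nina: 0
  position of Carol: 1
  position of Kevin: 2

Kevin is at position 2, Nina is at position 0; signed distance (j - i) = -2.
'grandchild' requires j - i = -2. Actual distance is -2, so the relation HOLDS.

Answer: yes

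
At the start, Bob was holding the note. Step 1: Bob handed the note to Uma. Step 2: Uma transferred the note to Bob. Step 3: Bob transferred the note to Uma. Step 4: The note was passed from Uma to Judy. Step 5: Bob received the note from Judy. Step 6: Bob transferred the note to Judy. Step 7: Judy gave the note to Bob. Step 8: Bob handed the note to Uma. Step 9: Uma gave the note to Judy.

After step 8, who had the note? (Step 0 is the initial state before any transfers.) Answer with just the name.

Answer: Uma

Derivation:
Tracking the note holder through step 8:
After step 0 (start): Bob
After step 1: Uma
After step 2: Bob
After step 3: Uma
After step 4: Judy
After step 5: Bob
After step 6: Judy
After step 7: Bob
After step 8: Uma

At step 8, the holder is Uma.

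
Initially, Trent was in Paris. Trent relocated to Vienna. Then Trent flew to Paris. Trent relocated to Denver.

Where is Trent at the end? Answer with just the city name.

Answer: Denver

Derivation:
Tracking Trent's location:
Start: Trent is in Paris.
After move 1: Paris -> Vienna. Trent is in Vienna.
After move 2: Vienna -> Paris. Trent is in Paris.
After move 3: Paris -> Denver. Trent is in Denver.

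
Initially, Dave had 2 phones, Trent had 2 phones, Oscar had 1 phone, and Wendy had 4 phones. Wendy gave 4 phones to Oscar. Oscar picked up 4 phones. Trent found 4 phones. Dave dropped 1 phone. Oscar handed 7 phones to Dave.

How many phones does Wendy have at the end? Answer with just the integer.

Answer: 0

Derivation:
Tracking counts step by step:
Start: Dave=2, Trent=2, Oscar=1, Wendy=4
Event 1 (Wendy -> Oscar, 4): Wendy: 4 -> 0, Oscar: 1 -> 5. State: Dave=2, Trent=2, Oscar=5, Wendy=0
Event 2 (Oscar +4): Oscar: 5 -> 9. State: Dave=2, Trent=2, Oscar=9, Wendy=0
Event 3 (Trent +4): Trent: 2 -> 6. State: Dave=2, Trent=6, Oscar=9, Wendy=0
Event 4 (Dave -1): Dave: 2 -> 1. State: Dave=1, Trent=6, Oscar=9, Wendy=0
Event 5 (Oscar -> Dave, 7): Oscar: 9 -> 2, Dave: 1 -> 8. State: Dave=8, Trent=6, Oscar=2, Wendy=0

Wendy's final count: 0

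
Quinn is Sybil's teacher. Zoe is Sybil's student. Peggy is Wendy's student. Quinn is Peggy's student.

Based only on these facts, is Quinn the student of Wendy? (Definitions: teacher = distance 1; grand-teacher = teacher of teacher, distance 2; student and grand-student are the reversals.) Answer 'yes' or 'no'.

Answer: no

Derivation:
Reconstructing the teacher chain from the given facts:
  Wendy -> Peggy -> Quinn -> Sybil -> Zoe
(each arrow means 'teacher of the next')
Positions in the chain (0 = top):
  position of Wendy: 0
  position of Peggy: 1
  position of Quinn: 2
  position of Sybil: 3
  position of Zoe: 4

Quinn is at position 2, Wendy is at position 0; signed distance (j - i) = -2.
'student' requires j - i = -1. Actual distance is -2, so the relation does NOT hold.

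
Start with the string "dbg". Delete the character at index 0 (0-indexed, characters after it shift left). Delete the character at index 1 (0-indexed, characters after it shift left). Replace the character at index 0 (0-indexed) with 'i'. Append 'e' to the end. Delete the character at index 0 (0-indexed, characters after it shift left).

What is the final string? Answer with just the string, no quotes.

Answer: e

Derivation:
Applying each edit step by step:
Start: "dbg"
Op 1 (delete idx 0 = 'd'): "dbg" -> "bg"
Op 2 (delete idx 1 = 'g'): "bg" -> "b"
Op 3 (replace idx 0: 'b' -> 'i'): "b" -> "i"
Op 4 (append 'e'): "i" -> "ie"
Op 5 (delete idx 0 = 'i'): "ie" -> "e"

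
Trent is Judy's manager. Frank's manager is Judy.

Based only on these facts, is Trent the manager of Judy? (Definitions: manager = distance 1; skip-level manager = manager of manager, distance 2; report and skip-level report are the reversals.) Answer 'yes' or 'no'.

Reconstructing the manager chain from the given facts:
  Trent -> Judy -> Frank
(each arrow means 'manager of the next')
Positions in the chain (0 = top):
  position of Trent: 0
  position of Judy: 1
  position of Frank: 2

Trent is at position 0, Judy is at position 1; signed distance (j - i) = 1.
'manager' requires j - i = 1. Actual distance is 1, so the relation HOLDS.

Answer: yes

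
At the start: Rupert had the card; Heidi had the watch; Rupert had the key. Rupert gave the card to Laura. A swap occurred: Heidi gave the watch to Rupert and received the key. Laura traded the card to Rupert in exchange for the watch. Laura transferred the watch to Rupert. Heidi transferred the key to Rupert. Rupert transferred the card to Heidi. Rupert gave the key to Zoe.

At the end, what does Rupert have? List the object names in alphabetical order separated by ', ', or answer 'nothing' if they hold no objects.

Tracking all object holders:
Start: card:Rupert, watch:Heidi, key:Rupert
Event 1 (give card: Rupert -> Laura). State: card:Laura, watch:Heidi, key:Rupert
Event 2 (swap watch<->key: now watch:Rupert, key:Heidi). State: card:Laura, watch:Rupert, key:Heidi
Event 3 (swap card<->watch: now card:Rupert, watch:Laura). State: card:Rupert, watch:Laura, key:Heidi
Event 4 (give watch: Laura -> Rupert). State: card:Rupert, watch:Rupert, key:Heidi
Event 5 (give key: Heidi -> Rupert). State: card:Rupert, watch:Rupert, key:Rupert
Event 6 (give card: Rupert -> Heidi). State: card:Heidi, watch:Rupert, key:Rupert
Event 7 (give key: Rupert -> Zoe). State: card:Heidi, watch:Rupert, key:Zoe

Final state: card:Heidi, watch:Rupert, key:Zoe
Rupert holds: watch.

Answer: watch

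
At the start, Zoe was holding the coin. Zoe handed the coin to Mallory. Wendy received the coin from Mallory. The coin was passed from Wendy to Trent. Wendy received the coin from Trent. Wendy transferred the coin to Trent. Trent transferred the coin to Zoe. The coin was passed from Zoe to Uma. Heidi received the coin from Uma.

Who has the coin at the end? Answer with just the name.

Tracking the coin through each event:
Start: Zoe has the coin.
After event 1: Mallory has the coin.
After event 2: Wendy has the coin.
After event 3: Trent has the coin.
After event 4: Wendy has the coin.
After event 5: Trent has the coin.
After event 6: Zoe has the coin.
After event 7: Uma has the coin.
After event 8: Heidi has the coin.

Answer: Heidi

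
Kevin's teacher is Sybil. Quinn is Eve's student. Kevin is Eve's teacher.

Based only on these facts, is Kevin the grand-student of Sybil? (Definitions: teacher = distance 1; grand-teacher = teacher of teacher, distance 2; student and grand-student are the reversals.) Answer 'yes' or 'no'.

Reconstructing the teacher chain from the given facts:
  Sybil -> Kevin -> Eve -> Quinn
(each arrow means 'teacher of the next')
Positions in the chain (0 = top):
  position of Sybil: 0
  position of Kevin: 1
  position of Eve: 2
  position of Quinn: 3

Kevin is at position 1, Sybil is at position 0; signed distance (j - i) = -1.
'grand-student' requires j - i = -2. Actual distance is -1, so the relation does NOT hold.

Answer: no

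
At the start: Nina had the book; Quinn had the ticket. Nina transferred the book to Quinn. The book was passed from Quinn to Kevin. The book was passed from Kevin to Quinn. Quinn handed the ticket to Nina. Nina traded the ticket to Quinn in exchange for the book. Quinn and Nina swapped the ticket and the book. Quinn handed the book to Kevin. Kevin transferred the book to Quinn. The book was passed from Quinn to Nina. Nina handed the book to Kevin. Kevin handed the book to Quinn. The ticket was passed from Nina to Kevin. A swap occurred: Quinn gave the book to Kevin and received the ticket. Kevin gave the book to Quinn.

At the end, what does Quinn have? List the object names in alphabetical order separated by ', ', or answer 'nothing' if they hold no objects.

Answer: book, ticket

Derivation:
Tracking all object holders:
Start: book:Nina, ticket:Quinn
Event 1 (give book: Nina -> Quinn). State: book:Quinn, ticket:Quinn
Event 2 (give book: Quinn -> Kevin). State: book:Kevin, ticket:Quinn
Event 3 (give book: Kevin -> Quinn). State: book:Quinn, ticket:Quinn
Event 4 (give ticket: Quinn -> Nina). State: book:Quinn, ticket:Nina
Event 5 (swap ticket<->book: now ticket:Quinn, book:Nina). State: book:Nina, ticket:Quinn
Event 6 (swap ticket<->book: now ticket:Nina, book:Quinn). State: book:Quinn, ticket:Nina
Event 7 (give book: Quinn -> Kevin). State: book:Kevin, ticket:Nina
Event 8 (give book: Kevin -> Quinn). State: book:Quinn, ticket:Nina
Event 9 (give book: Quinn -> Nina). State: book:Nina, ticket:Nina
Event 10 (give book: Nina -> Kevin). State: book:Kevin, ticket:Nina
Event 11 (give book: Kevin -> Quinn). State: book:Quinn, ticket:Nina
Event 12 (give ticket: Nina -> Kevin). State: book:Quinn, ticket:Kevin
Event 13 (swap book<->ticket: now book:Kevin, ticket:Quinn). State: book:Kevin, ticket:Quinn
Event 14 (give book: Kevin -> Quinn). State: book:Quinn, ticket:Quinn

Final state: book:Quinn, ticket:Quinn
Quinn holds: book, ticket.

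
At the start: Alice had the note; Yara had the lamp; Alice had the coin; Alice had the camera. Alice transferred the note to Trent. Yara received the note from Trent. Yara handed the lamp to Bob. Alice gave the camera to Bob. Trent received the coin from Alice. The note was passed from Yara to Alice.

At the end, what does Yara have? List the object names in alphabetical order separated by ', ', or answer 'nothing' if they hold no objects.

Tracking all object holders:
Start: note:Alice, lamp:Yara, coin:Alice, camera:Alice
Event 1 (give note: Alice -> Trent). State: note:Trent, lamp:Yara, coin:Alice, camera:Alice
Event 2 (give note: Trent -> Yara). State: note:Yara, lamp:Yara, coin:Alice, camera:Alice
Event 3 (give lamp: Yara -> Bob). State: note:Yara, lamp:Bob, coin:Alice, camera:Alice
Event 4 (give camera: Alice -> Bob). State: note:Yara, lamp:Bob, coin:Alice, camera:Bob
Event 5 (give coin: Alice -> Trent). State: note:Yara, lamp:Bob, coin:Trent, camera:Bob
Event 6 (give note: Yara -> Alice). State: note:Alice, lamp:Bob, coin:Trent, camera:Bob

Final state: note:Alice, lamp:Bob, coin:Trent, camera:Bob
Yara holds: (nothing).

Answer: nothing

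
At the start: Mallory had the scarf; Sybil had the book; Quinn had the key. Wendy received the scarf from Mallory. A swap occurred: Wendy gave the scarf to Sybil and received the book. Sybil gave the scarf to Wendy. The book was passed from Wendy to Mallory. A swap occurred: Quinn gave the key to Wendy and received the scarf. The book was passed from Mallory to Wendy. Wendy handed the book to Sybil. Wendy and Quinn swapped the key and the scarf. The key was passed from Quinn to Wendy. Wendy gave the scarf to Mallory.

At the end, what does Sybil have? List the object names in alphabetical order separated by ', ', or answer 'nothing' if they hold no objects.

Tracking all object holders:
Start: scarf:Mallory, book:Sybil, key:Quinn
Event 1 (give scarf: Mallory -> Wendy). State: scarf:Wendy, book:Sybil, key:Quinn
Event 2 (swap scarf<->book: now scarf:Sybil, book:Wendy). State: scarf:Sybil, book:Wendy, key:Quinn
Event 3 (give scarf: Sybil -> Wendy). State: scarf:Wendy, book:Wendy, key:Quinn
Event 4 (give book: Wendy -> Mallory). State: scarf:Wendy, book:Mallory, key:Quinn
Event 5 (swap key<->scarf: now key:Wendy, scarf:Quinn). State: scarf:Quinn, book:Mallory, key:Wendy
Event 6 (give book: Mallory -> Wendy). State: scarf:Quinn, book:Wendy, key:Wendy
Event 7 (give book: Wendy -> Sybil). State: scarf:Quinn, book:Sybil, key:Wendy
Event 8 (swap key<->scarf: now key:Quinn, scarf:Wendy). State: scarf:Wendy, book:Sybil, key:Quinn
Event 9 (give key: Quinn -> Wendy). State: scarf:Wendy, book:Sybil, key:Wendy
Event 10 (give scarf: Wendy -> Mallory). State: scarf:Mallory, book:Sybil, key:Wendy

Final state: scarf:Mallory, book:Sybil, key:Wendy
Sybil holds: book.

Answer: book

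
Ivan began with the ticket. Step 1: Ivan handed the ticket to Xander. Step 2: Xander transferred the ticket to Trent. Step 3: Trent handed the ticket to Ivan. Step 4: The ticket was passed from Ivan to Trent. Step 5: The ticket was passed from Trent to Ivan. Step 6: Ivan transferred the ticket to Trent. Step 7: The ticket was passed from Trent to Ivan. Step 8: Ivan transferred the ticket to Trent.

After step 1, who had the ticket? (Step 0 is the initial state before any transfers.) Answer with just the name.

Tracking the ticket holder through step 1:
After step 0 (start): Ivan
After step 1: Xander

At step 1, the holder is Xander.

Answer: Xander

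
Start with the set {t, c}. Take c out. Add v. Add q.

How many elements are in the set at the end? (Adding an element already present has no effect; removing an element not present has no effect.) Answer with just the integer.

Answer: 3

Derivation:
Tracking the set through each operation:
Start: {c, t}
Event 1 (remove c): removed. Set: {t}
Event 2 (add v): added. Set: {t, v}
Event 3 (add q): added. Set: {q, t, v}

Final set: {q, t, v} (size 3)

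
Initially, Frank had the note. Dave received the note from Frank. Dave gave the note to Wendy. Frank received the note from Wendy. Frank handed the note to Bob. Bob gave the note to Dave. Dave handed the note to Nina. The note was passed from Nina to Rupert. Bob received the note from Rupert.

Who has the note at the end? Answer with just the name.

Answer: Bob

Derivation:
Tracking the note through each event:
Start: Frank has the note.
After event 1: Dave has the note.
After event 2: Wendy has the note.
After event 3: Frank has the note.
After event 4: Bob has the note.
After event 5: Dave has the note.
After event 6: Nina has the note.
After event 7: Rupert has the note.
After event 8: Bob has the note.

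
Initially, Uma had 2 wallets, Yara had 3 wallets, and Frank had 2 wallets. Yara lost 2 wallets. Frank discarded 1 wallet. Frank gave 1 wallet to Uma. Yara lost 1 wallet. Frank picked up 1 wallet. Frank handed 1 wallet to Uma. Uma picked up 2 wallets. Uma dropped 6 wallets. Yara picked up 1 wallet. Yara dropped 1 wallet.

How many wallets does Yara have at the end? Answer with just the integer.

Tracking counts step by step:
Start: Uma=2, Yara=3, Frank=2
Event 1 (Yara -2): Yara: 3 -> 1. State: Uma=2, Yara=1, Frank=2
Event 2 (Frank -1): Frank: 2 -> 1. State: Uma=2, Yara=1, Frank=1
Event 3 (Frank -> Uma, 1): Frank: 1 -> 0, Uma: 2 -> 3. State: Uma=3, Yara=1, Frank=0
Event 4 (Yara -1): Yara: 1 -> 0. State: Uma=3, Yara=0, Frank=0
Event 5 (Frank +1): Frank: 0 -> 1. State: Uma=3, Yara=0, Frank=1
Event 6 (Frank -> Uma, 1): Frank: 1 -> 0, Uma: 3 -> 4. State: Uma=4, Yara=0, Frank=0
Event 7 (Uma +2): Uma: 4 -> 6. State: Uma=6, Yara=0, Frank=0
Event 8 (Uma -6): Uma: 6 -> 0. State: Uma=0, Yara=0, Frank=0
Event 9 (Yara +1): Yara: 0 -> 1. State: Uma=0, Yara=1, Frank=0
Event 10 (Yara -1): Yara: 1 -> 0. State: Uma=0, Yara=0, Frank=0

Yara's final count: 0

Answer: 0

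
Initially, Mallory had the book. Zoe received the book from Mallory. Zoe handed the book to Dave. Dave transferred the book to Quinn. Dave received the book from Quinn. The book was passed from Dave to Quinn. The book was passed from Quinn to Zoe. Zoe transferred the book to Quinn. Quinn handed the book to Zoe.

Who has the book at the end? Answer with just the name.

Answer: Zoe

Derivation:
Tracking the book through each event:
Start: Mallory has the book.
After event 1: Zoe has the book.
After event 2: Dave has the book.
After event 3: Quinn has the book.
After event 4: Dave has the book.
After event 5: Quinn has the book.
After event 6: Zoe has the book.
After event 7: Quinn has the book.
After event 8: Zoe has the book.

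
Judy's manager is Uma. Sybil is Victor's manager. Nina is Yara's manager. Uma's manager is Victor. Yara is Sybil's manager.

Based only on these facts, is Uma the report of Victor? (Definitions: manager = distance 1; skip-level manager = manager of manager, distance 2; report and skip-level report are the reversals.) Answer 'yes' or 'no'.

Answer: yes

Derivation:
Reconstructing the manager chain from the given facts:
  Nina -> Yara -> Sybil -> Victor -> Uma -> Judy
(each arrow means 'manager of the next')
Positions in the chain (0 = top):
  position of Nina: 0
  position of Yara: 1
  position of Sybil: 2
  position of Victor: 3
  position of Uma: 4
  position of Judy: 5

Uma is at position 4, Victor is at position 3; signed distance (j - i) = -1.
'report' requires j - i = -1. Actual distance is -1, so the relation HOLDS.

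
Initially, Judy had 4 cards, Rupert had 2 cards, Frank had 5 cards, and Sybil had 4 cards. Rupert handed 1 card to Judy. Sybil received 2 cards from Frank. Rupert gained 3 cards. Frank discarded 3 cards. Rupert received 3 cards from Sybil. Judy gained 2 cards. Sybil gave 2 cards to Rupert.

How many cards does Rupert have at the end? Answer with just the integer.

Answer: 9

Derivation:
Tracking counts step by step:
Start: Judy=4, Rupert=2, Frank=5, Sybil=4
Event 1 (Rupert -> Judy, 1): Rupert: 2 -> 1, Judy: 4 -> 5. State: Judy=5, Rupert=1, Frank=5, Sybil=4
Event 2 (Frank -> Sybil, 2): Frank: 5 -> 3, Sybil: 4 -> 6. State: Judy=5, Rupert=1, Frank=3, Sybil=6
Event 3 (Rupert +3): Rupert: 1 -> 4. State: Judy=5, Rupert=4, Frank=3, Sybil=6
Event 4 (Frank -3): Frank: 3 -> 0. State: Judy=5, Rupert=4, Frank=0, Sybil=6
Event 5 (Sybil -> Rupert, 3): Sybil: 6 -> 3, Rupert: 4 -> 7. State: Judy=5, Rupert=7, Frank=0, Sybil=3
Event 6 (Judy +2): Judy: 5 -> 7. State: Judy=7, Rupert=7, Frank=0, Sybil=3
Event 7 (Sybil -> Rupert, 2): Sybil: 3 -> 1, Rupert: 7 -> 9. State: Judy=7, Rupert=9, Frank=0, Sybil=1

Rupert's final count: 9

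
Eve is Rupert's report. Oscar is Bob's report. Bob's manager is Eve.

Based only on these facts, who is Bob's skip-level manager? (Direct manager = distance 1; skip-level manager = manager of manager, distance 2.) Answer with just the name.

Answer: Rupert

Derivation:
Reconstructing the manager chain from the given facts:
  Rupert -> Eve -> Bob -> Oscar
(each arrow means 'manager of the next')
Positions in the chain (0 = top):
  position of Rupert: 0
  position of Eve: 1
  position of Bob: 2
  position of Oscar: 3

Bob is at position 2; the skip-level manager is 2 steps up the chain, i.e. position 0: Rupert.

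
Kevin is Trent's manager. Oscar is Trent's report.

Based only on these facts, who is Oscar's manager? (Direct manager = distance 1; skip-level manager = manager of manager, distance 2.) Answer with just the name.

Answer: Trent

Derivation:
Reconstructing the manager chain from the given facts:
  Kevin -> Trent -> Oscar
(each arrow means 'manager of the next')
Positions in the chain (0 = top):
  position of Kevin: 0
  position of Trent: 1
  position of Oscar: 2

Oscar is at position 2; the manager is 1 step up the chain, i.e. position 1: Trent.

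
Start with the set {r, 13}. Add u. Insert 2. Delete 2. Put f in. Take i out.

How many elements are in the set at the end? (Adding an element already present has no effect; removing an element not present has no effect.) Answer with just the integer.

Tracking the set through each operation:
Start: {13, r}
Event 1 (add u): added. Set: {13, r, u}
Event 2 (add 2): added. Set: {13, 2, r, u}
Event 3 (remove 2): removed. Set: {13, r, u}
Event 4 (add f): added. Set: {13, f, r, u}
Event 5 (remove i): not present, no change. Set: {13, f, r, u}

Final set: {13, f, r, u} (size 4)

Answer: 4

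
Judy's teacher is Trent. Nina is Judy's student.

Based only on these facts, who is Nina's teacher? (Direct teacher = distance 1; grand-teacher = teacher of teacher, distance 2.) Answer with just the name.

Reconstructing the teacher chain from the given facts:
  Trent -> Judy -> Nina
(each arrow means 'teacher of the next')
Positions in the chain (0 = top):
  position of Trent: 0
  position of Judy: 1
  position of Nina: 2

Nina is at position 2; the teacher is 1 step up the chain, i.e. position 1: Judy.

Answer: Judy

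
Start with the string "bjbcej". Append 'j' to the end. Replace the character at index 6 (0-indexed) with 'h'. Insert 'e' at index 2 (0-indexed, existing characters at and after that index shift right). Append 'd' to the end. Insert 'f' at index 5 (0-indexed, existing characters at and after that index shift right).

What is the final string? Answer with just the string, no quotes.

Answer: bjebcfejhd

Derivation:
Applying each edit step by step:
Start: "bjbcej"
Op 1 (append 'j'): "bjbcej" -> "bjbcejj"
Op 2 (replace idx 6: 'j' -> 'h'): "bjbcejj" -> "bjbcejh"
Op 3 (insert 'e' at idx 2): "bjbcejh" -> "bjebcejh"
Op 4 (append 'd'): "bjebcejh" -> "bjebcejhd"
Op 5 (insert 'f' at idx 5): "bjebcejhd" -> "bjebcfejhd"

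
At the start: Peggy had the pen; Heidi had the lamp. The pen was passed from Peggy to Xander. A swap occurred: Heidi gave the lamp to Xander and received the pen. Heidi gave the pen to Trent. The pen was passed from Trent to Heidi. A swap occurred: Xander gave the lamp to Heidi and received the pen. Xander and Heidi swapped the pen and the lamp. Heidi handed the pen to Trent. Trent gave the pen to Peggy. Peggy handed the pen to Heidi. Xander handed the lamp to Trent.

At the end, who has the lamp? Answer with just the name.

Tracking all object holders:
Start: pen:Peggy, lamp:Heidi
Event 1 (give pen: Peggy -> Xander). State: pen:Xander, lamp:Heidi
Event 2 (swap lamp<->pen: now lamp:Xander, pen:Heidi). State: pen:Heidi, lamp:Xander
Event 3 (give pen: Heidi -> Trent). State: pen:Trent, lamp:Xander
Event 4 (give pen: Trent -> Heidi). State: pen:Heidi, lamp:Xander
Event 5 (swap lamp<->pen: now lamp:Heidi, pen:Xander). State: pen:Xander, lamp:Heidi
Event 6 (swap pen<->lamp: now pen:Heidi, lamp:Xander). State: pen:Heidi, lamp:Xander
Event 7 (give pen: Heidi -> Trent). State: pen:Trent, lamp:Xander
Event 8 (give pen: Trent -> Peggy). State: pen:Peggy, lamp:Xander
Event 9 (give pen: Peggy -> Heidi). State: pen:Heidi, lamp:Xander
Event 10 (give lamp: Xander -> Trent). State: pen:Heidi, lamp:Trent

Final state: pen:Heidi, lamp:Trent
The lamp is held by Trent.

Answer: Trent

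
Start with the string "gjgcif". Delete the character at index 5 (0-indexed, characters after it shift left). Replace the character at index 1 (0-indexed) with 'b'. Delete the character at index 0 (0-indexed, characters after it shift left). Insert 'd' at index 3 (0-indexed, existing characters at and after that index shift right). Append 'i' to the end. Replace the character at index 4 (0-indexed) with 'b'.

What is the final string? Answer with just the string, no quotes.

Answer: bgcdbi

Derivation:
Applying each edit step by step:
Start: "gjgcif"
Op 1 (delete idx 5 = 'f'): "gjgcif" -> "gjgci"
Op 2 (replace idx 1: 'j' -> 'b'): "gjgci" -> "gbgci"
Op 3 (delete idx 0 = 'g'): "gbgci" -> "bgci"
Op 4 (insert 'd' at idx 3): "bgci" -> "bgcdi"
Op 5 (append 'i'): "bgcdi" -> "bgcdii"
Op 6 (replace idx 4: 'i' -> 'b'): "bgcdii" -> "bgcdbi"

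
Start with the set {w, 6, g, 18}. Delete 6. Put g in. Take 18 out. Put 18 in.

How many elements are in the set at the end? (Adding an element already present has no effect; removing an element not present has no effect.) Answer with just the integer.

Tracking the set through each operation:
Start: {18, 6, g, w}
Event 1 (remove 6): removed. Set: {18, g, w}
Event 2 (add g): already present, no change. Set: {18, g, w}
Event 3 (remove 18): removed. Set: {g, w}
Event 4 (add 18): added. Set: {18, g, w}

Final set: {18, g, w} (size 3)

Answer: 3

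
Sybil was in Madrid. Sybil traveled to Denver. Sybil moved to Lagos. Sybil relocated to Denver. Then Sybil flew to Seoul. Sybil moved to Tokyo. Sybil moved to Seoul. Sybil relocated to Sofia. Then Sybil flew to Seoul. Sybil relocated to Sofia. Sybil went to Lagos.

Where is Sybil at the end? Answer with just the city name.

Answer: Lagos

Derivation:
Tracking Sybil's location:
Start: Sybil is in Madrid.
After move 1: Madrid -> Denver. Sybil is in Denver.
After move 2: Denver -> Lagos. Sybil is in Lagos.
After move 3: Lagos -> Denver. Sybil is in Denver.
After move 4: Denver -> Seoul. Sybil is in Seoul.
After move 5: Seoul -> Tokyo. Sybil is in Tokyo.
After move 6: Tokyo -> Seoul. Sybil is in Seoul.
After move 7: Seoul -> Sofia. Sybil is in Sofia.
After move 8: Sofia -> Seoul. Sybil is in Seoul.
After move 9: Seoul -> Sofia. Sybil is in Sofia.
After move 10: Sofia -> Lagos. Sybil is in Lagos.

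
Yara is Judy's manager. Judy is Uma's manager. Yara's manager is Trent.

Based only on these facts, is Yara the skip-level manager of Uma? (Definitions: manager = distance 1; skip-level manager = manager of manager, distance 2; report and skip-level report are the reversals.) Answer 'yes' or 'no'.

Answer: yes

Derivation:
Reconstructing the manager chain from the given facts:
  Trent -> Yara -> Judy -> Uma
(each arrow means 'manager of the next')
Positions in the chain (0 = top):
  position of Trent: 0
  position of Yara: 1
  position of Judy: 2
  position of Uma: 3

Yara is at position 1, Uma is at position 3; signed distance (j - i) = 2.
'skip-level manager' requires j - i = 2. Actual distance is 2, so the relation HOLDS.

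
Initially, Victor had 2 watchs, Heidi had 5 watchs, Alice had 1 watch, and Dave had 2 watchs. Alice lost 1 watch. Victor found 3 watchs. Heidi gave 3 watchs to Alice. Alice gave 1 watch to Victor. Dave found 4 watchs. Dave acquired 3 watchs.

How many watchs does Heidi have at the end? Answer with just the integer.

Tracking counts step by step:
Start: Victor=2, Heidi=5, Alice=1, Dave=2
Event 1 (Alice -1): Alice: 1 -> 0. State: Victor=2, Heidi=5, Alice=0, Dave=2
Event 2 (Victor +3): Victor: 2 -> 5. State: Victor=5, Heidi=5, Alice=0, Dave=2
Event 3 (Heidi -> Alice, 3): Heidi: 5 -> 2, Alice: 0 -> 3. State: Victor=5, Heidi=2, Alice=3, Dave=2
Event 4 (Alice -> Victor, 1): Alice: 3 -> 2, Victor: 5 -> 6. State: Victor=6, Heidi=2, Alice=2, Dave=2
Event 5 (Dave +4): Dave: 2 -> 6. State: Victor=6, Heidi=2, Alice=2, Dave=6
Event 6 (Dave +3): Dave: 6 -> 9. State: Victor=6, Heidi=2, Alice=2, Dave=9

Heidi's final count: 2

Answer: 2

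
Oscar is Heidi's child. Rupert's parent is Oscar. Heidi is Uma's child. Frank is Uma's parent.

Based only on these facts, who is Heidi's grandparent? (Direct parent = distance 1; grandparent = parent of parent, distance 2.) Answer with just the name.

Reconstructing the parent chain from the given facts:
  Frank -> Uma -> Heidi -> Oscar -> Rupert
(each arrow means 'parent of the next')
Positions in the chain (0 = top):
  position of Frank: 0
  position of Uma: 1
  position of Heidi: 2
  position of Oscar: 3
  position of Rupert: 4

Heidi is at position 2; the grandparent is 2 steps up the chain, i.e. position 0: Frank.

Answer: Frank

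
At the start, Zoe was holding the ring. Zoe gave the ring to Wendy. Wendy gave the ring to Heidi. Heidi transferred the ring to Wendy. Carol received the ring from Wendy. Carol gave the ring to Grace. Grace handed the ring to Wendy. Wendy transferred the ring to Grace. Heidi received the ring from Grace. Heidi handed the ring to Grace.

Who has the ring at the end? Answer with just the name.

Tracking the ring through each event:
Start: Zoe has the ring.
After event 1: Wendy has the ring.
After event 2: Heidi has the ring.
After event 3: Wendy has the ring.
After event 4: Carol has the ring.
After event 5: Grace has the ring.
After event 6: Wendy has the ring.
After event 7: Grace has the ring.
After event 8: Heidi has the ring.
After event 9: Grace has the ring.

Answer: Grace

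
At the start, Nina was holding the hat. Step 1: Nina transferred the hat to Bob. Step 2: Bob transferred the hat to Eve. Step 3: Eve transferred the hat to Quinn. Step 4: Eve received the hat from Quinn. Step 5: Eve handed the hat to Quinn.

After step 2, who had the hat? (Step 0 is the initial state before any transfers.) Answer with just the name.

Answer: Eve

Derivation:
Tracking the hat holder through step 2:
After step 0 (start): Nina
After step 1: Bob
After step 2: Eve

At step 2, the holder is Eve.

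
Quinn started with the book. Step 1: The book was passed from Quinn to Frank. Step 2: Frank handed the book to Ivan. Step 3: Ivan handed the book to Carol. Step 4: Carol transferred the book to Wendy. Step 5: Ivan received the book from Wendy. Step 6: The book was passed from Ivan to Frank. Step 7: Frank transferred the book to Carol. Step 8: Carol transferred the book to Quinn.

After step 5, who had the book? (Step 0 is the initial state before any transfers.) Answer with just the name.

Tracking the book holder through step 5:
After step 0 (start): Quinn
After step 1: Frank
After step 2: Ivan
After step 3: Carol
After step 4: Wendy
After step 5: Ivan

At step 5, the holder is Ivan.

Answer: Ivan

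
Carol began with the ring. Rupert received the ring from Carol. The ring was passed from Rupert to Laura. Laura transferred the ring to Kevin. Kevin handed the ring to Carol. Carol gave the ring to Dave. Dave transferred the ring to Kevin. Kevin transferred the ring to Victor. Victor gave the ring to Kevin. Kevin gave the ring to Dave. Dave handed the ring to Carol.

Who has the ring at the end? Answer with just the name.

Answer: Carol

Derivation:
Tracking the ring through each event:
Start: Carol has the ring.
After event 1: Rupert has the ring.
After event 2: Laura has the ring.
After event 3: Kevin has the ring.
After event 4: Carol has the ring.
After event 5: Dave has the ring.
After event 6: Kevin has the ring.
After event 7: Victor has the ring.
After event 8: Kevin has the ring.
After event 9: Dave has the ring.
After event 10: Carol has the ring.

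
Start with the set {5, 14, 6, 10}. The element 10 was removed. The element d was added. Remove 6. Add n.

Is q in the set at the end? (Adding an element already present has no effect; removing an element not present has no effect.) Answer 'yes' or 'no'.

Answer: no

Derivation:
Tracking the set through each operation:
Start: {10, 14, 5, 6}
Event 1 (remove 10): removed. Set: {14, 5, 6}
Event 2 (add d): added. Set: {14, 5, 6, d}
Event 3 (remove 6): removed. Set: {14, 5, d}
Event 4 (add n): added. Set: {14, 5, d, n}

Final set: {14, 5, d, n} (size 4)
q is NOT in the final set.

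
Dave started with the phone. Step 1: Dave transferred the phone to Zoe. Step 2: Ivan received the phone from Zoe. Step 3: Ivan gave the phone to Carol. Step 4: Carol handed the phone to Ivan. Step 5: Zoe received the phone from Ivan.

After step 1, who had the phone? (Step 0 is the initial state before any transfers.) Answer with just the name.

Tracking the phone holder through step 1:
After step 0 (start): Dave
After step 1: Zoe

At step 1, the holder is Zoe.

Answer: Zoe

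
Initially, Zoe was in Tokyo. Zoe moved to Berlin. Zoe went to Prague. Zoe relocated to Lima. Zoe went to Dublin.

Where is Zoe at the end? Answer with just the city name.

Tracking Zoe's location:
Start: Zoe is in Tokyo.
After move 1: Tokyo -> Berlin. Zoe is in Berlin.
After move 2: Berlin -> Prague. Zoe is in Prague.
After move 3: Prague -> Lima. Zoe is in Lima.
After move 4: Lima -> Dublin. Zoe is in Dublin.

Answer: Dublin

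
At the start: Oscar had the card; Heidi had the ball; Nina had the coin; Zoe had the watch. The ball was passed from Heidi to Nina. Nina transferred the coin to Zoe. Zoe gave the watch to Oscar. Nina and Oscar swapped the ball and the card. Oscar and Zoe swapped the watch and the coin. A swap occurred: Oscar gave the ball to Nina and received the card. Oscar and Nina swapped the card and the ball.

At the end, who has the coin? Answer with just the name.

Tracking all object holders:
Start: card:Oscar, ball:Heidi, coin:Nina, watch:Zoe
Event 1 (give ball: Heidi -> Nina). State: card:Oscar, ball:Nina, coin:Nina, watch:Zoe
Event 2 (give coin: Nina -> Zoe). State: card:Oscar, ball:Nina, coin:Zoe, watch:Zoe
Event 3 (give watch: Zoe -> Oscar). State: card:Oscar, ball:Nina, coin:Zoe, watch:Oscar
Event 4 (swap ball<->card: now ball:Oscar, card:Nina). State: card:Nina, ball:Oscar, coin:Zoe, watch:Oscar
Event 5 (swap watch<->coin: now watch:Zoe, coin:Oscar). State: card:Nina, ball:Oscar, coin:Oscar, watch:Zoe
Event 6 (swap ball<->card: now ball:Nina, card:Oscar). State: card:Oscar, ball:Nina, coin:Oscar, watch:Zoe
Event 7 (swap card<->ball: now card:Nina, ball:Oscar). State: card:Nina, ball:Oscar, coin:Oscar, watch:Zoe

Final state: card:Nina, ball:Oscar, coin:Oscar, watch:Zoe
The coin is held by Oscar.

Answer: Oscar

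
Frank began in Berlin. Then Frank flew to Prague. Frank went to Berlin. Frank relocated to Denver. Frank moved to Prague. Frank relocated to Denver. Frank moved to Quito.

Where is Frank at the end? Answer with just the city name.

Answer: Quito

Derivation:
Tracking Frank's location:
Start: Frank is in Berlin.
After move 1: Berlin -> Prague. Frank is in Prague.
After move 2: Prague -> Berlin. Frank is in Berlin.
After move 3: Berlin -> Denver. Frank is in Denver.
After move 4: Denver -> Prague. Frank is in Prague.
After move 5: Prague -> Denver. Frank is in Denver.
After move 6: Denver -> Quito. Frank is in Quito.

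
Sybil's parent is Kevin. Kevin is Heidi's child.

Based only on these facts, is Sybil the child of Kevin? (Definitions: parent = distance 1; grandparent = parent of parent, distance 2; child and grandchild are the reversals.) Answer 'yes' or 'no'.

Reconstructing the parent chain from the given facts:
  Heidi -> Kevin -> Sybil
(each arrow means 'parent of the next')
Positions in the chain (0 = top):
  position of Heidi: 0
  position of Kevin: 1
  position of Sybil: 2

Sybil is at position 2, Kevin is at position 1; signed distance (j - i) = -1.
'child' requires j - i = -1. Actual distance is -1, so the relation HOLDS.

Answer: yes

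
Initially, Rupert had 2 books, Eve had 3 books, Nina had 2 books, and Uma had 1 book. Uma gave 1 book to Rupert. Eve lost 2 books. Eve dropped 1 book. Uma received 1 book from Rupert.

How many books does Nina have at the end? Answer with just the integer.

Answer: 2

Derivation:
Tracking counts step by step:
Start: Rupert=2, Eve=3, Nina=2, Uma=1
Event 1 (Uma -> Rupert, 1): Uma: 1 -> 0, Rupert: 2 -> 3. State: Rupert=3, Eve=3, Nina=2, Uma=0
Event 2 (Eve -2): Eve: 3 -> 1. State: Rupert=3, Eve=1, Nina=2, Uma=0
Event 3 (Eve -1): Eve: 1 -> 0. State: Rupert=3, Eve=0, Nina=2, Uma=0
Event 4 (Rupert -> Uma, 1): Rupert: 3 -> 2, Uma: 0 -> 1. State: Rupert=2, Eve=0, Nina=2, Uma=1

Nina's final count: 2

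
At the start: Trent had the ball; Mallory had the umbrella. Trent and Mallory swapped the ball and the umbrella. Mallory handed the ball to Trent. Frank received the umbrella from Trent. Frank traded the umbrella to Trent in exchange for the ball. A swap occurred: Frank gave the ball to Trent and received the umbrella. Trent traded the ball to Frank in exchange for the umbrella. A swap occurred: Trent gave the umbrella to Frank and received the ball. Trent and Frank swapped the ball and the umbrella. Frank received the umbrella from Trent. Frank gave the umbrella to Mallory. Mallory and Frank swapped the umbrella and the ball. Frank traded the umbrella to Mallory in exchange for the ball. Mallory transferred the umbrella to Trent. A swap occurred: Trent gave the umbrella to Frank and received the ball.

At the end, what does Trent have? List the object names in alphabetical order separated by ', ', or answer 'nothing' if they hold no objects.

Answer: ball

Derivation:
Tracking all object holders:
Start: ball:Trent, umbrella:Mallory
Event 1 (swap ball<->umbrella: now ball:Mallory, umbrella:Trent). State: ball:Mallory, umbrella:Trent
Event 2 (give ball: Mallory -> Trent). State: ball:Trent, umbrella:Trent
Event 3 (give umbrella: Trent -> Frank). State: ball:Trent, umbrella:Frank
Event 4 (swap umbrella<->ball: now umbrella:Trent, ball:Frank). State: ball:Frank, umbrella:Trent
Event 5 (swap ball<->umbrella: now ball:Trent, umbrella:Frank). State: ball:Trent, umbrella:Frank
Event 6 (swap ball<->umbrella: now ball:Frank, umbrella:Trent). State: ball:Frank, umbrella:Trent
Event 7 (swap umbrella<->ball: now umbrella:Frank, ball:Trent). State: ball:Trent, umbrella:Frank
Event 8 (swap ball<->umbrella: now ball:Frank, umbrella:Trent). State: ball:Frank, umbrella:Trent
Event 9 (give umbrella: Trent -> Frank). State: ball:Frank, umbrella:Frank
Event 10 (give umbrella: Frank -> Mallory). State: ball:Frank, umbrella:Mallory
Event 11 (swap umbrella<->ball: now umbrella:Frank, ball:Mallory). State: ball:Mallory, umbrella:Frank
Event 12 (swap umbrella<->ball: now umbrella:Mallory, ball:Frank). State: ball:Frank, umbrella:Mallory
Event 13 (give umbrella: Mallory -> Trent). State: ball:Frank, umbrella:Trent
Event 14 (swap umbrella<->ball: now umbrella:Frank, ball:Trent). State: ball:Trent, umbrella:Frank

Final state: ball:Trent, umbrella:Frank
Trent holds: ball.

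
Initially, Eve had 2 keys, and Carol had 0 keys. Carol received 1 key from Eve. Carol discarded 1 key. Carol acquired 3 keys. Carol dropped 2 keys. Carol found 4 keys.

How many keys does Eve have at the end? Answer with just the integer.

Answer: 1

Derivation:
Tracking counts step by step:
Start: Eve=2, Carol=0
Event 1 (Eve -> Carol, 1): Eve: 2 -> 1, Carol: 0 -> 1. State: Eve=1, Carol=1
Event 2 (Carol -1): Carol: 1 -> 0. State: Eve=1, Carol=0
Event 3 (Carol +3): Carol: 0 -> 3. State: Eve=1, Carol=3
Event 4 (Carol -2): Carol: 3 -> 1. State: Eve=1, Carol=1
Event 5 (Carol +4): Carol: 1 -> 5. State: Eve=1, Carol=5

Eve's final count: 1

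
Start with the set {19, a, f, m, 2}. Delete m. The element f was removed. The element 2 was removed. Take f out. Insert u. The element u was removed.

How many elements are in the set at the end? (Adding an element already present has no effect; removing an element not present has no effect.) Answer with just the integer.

Tracking the set through each operation:
Start: {19, 2, a, f, m}
Event 1 (remove m): removed. Set: {19, 2, a, f}
Event 2 (remove f): removed. Set: {19, 2, a}
Event 3 (remove 2): removed. Set: {19, a}
Event 4 (remove f): not present, no change. Set: {19, a}
Event 5 (add u): added. Set: {19, a, u}
Event 6 (remove u): removed. Set: {19, a}

Final set: {19, a} (size 2)

Answer: 2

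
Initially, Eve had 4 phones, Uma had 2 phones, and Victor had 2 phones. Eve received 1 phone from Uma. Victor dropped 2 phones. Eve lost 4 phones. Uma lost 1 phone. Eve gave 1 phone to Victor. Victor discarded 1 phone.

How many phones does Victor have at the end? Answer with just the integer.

Tracking counts step by step:
Start: Eve=4, Uma=2, Victor=2
Event 1 (Uma -> Eve, 1): Uma: 2 -> 1, Eve: 4 -> 5. State: Eve=5, Uma=1, Victor=2
Event 2 (Victor -2): Victor: 2 -> 0. State: Eve=5, Uma=1, Victor=0
Event 3 (Eve -4): Eve: 5 -> 1. State: Eve=1, Uma=1, Victor=0
Event 4 (Uma -1): Uma: 1 -> 0. State: Eve=1, Uma=0, Victor=0
Event 5 (Eve -> Victor, 1): Eve: 1 -> 0, Victor: 0 -> 1. State: Eve=0, Uma=0, Victor=1
Event 6 (Victor -1): Victor: 1 -> 0. State: Eve=0, Uma=0, Victor=0

Victor's final count: 0

Answer: 0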